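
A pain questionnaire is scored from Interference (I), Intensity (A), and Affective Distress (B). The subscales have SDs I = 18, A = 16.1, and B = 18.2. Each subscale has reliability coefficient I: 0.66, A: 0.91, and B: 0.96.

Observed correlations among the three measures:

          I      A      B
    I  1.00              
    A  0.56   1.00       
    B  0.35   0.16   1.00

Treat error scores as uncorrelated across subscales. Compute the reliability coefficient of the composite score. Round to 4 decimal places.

Var(I+A+B) = 18² + 16.1² + 18.2² + 2·[18·16.1·0.56 + 18·18.2·0.35 + 16.1·18.2·0.16] = 914.45 + 647.662 = 1562.11.
Under uncorrelated errors the observed covariances equal the true-score covariances, so only the own-variance terms attenuate.
True-score variance = [18²·0.66 + 16.1²·0.91 + 18.2²·0.96] + 647.662 = 767.712 + 647.662 = 1415.37.
Reliability = 1415.37 / 1562.11 = 0.9061.

0.9061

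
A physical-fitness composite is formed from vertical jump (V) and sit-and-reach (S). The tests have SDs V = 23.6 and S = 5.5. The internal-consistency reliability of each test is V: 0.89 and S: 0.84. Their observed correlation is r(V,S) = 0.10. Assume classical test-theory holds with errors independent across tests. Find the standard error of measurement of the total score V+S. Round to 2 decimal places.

Var(total) = 587.21 + 25.96 = 613.17.
True-score variance = 521.104 + 25.96 = 547.064, so reliability = 0.8922.
Error variance = 613.17 − 547.064 = 66.1056; SEM = √66.1056 = 8.13.

8.13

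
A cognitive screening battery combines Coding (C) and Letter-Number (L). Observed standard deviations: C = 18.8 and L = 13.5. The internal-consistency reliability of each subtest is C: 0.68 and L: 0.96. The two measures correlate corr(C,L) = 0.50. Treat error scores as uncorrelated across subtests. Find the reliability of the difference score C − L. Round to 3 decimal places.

Var(C−L) = 18.8² + 13.5² − 2·18.8·13.5·0.50 = 535.69 − 253.8 = 281.89.
With uncorrelated errors the cross-covariances are all true-score covariance, so they carry over unchanged; only the diagonal terms shrink to ρᵢσᵢ².
True-score variance = [18.8²·0.68 + 13.5²·0.96] − 253.8 = 415.299 − 253.8 = 161.499.
Reliability = 161.499 / 281.89 = 0.573.

0.573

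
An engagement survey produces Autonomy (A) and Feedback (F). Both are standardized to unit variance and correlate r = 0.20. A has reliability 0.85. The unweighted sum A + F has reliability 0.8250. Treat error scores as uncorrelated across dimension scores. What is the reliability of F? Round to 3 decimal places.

0.730

Var(A+F) = 2 + 2·0.20 = 2.400.
True-score variance = ρ_A + ρ_F + 2·0.20, so 0.8250 = (0.85 + ρ_F + 0.40) / 2.400.
ρ_F = 0.8250·2.400 − 0.85 − 0.40 = 0.730.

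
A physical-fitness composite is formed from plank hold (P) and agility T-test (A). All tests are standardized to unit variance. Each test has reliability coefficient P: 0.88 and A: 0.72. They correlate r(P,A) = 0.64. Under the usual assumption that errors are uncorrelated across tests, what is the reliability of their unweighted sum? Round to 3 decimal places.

Var(P+A) = 2 + 2·[0.64] = 2 + 1.28 = 3.28.
Because errors are independent across components, Cov(Tᵢ,Tⱼ) = Cov(Xᵢ,Xⱼ); the off-diagonal part of the true-score variance is the same as above.
True-score variance = [0.88 + 0.72] + 1.28 = 1.6 + 1.28 = 2.88.
Reliability = 2.88 / 3.28 = 0.878.

0.878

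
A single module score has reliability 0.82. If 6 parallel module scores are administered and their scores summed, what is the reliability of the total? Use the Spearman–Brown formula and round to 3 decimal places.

ρ_k = kρ / (1 + (k−1)ρ) = 6·0.82 / (1 + 5·0.82) = 4.920 / 5.100 = 0.965.

0.965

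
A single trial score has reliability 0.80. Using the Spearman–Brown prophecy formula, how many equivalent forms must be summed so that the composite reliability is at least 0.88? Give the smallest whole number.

2

k ≥ ρ*(1−ρ₁)/(ρ₁(1−ρ*)) = 0.88·0.20 / (0.80·0.12) = 1.833.
Smallest integer k = 2.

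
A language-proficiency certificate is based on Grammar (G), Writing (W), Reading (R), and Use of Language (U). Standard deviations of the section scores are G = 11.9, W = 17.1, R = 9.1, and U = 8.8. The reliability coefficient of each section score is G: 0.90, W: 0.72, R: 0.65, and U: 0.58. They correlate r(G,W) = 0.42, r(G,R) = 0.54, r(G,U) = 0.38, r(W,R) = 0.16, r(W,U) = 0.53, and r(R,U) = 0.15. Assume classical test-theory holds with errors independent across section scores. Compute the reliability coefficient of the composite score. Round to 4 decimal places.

0.8682

Var(G+W+R+U) = 11.9² + 17.1² + 9.1² + 8.8² + 2·[11.9·17.1·0.42 + 11.9·9.1·0.54 + 11.9·8.8·0.38 + 17.1·9.1·0.16 + 17.1·8.8·0.53 + 9.1·8.8·0.15] = 594.27 + 600.8 = 1195.07.
Because errors are independent across components, Cov(Tᵢ,Tⱼ) = Cov(Xᵢ,Xⱼ); the off-diagonal part of the true-score variance is the same as above.
True-score variance = [11.9²·0.90 + 17.1²·0.72 + 9.1²·0.65 + 8.8²·0.58] + 600.8 = 436.726 + 600.8 = 1037.53.
Reliability = 1037.53 / 1195.07 = 0.8682.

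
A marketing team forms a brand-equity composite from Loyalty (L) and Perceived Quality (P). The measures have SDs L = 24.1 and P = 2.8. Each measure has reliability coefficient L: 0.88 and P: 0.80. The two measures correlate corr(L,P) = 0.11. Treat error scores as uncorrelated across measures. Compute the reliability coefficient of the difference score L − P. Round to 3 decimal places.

0.876

Var(L−P) = 24.1² + 2.8² − 2·24.1·2.8·0.11 = 588.65 − 14.8456 = 573.804.
Because errors are independent across components, Cov(Tᵢ,Tⱼ) = Cov(Xᵢ,Xⱼ); the off-diagonal part of the true-score variance is the same as above.
True-score variance = [24.1²·0.88 + 2.8²·0.80] − 14.8456 = 517.385 − 14.8456 = 502.539.
Reliability = 502.539 / 573.804 = 0.876.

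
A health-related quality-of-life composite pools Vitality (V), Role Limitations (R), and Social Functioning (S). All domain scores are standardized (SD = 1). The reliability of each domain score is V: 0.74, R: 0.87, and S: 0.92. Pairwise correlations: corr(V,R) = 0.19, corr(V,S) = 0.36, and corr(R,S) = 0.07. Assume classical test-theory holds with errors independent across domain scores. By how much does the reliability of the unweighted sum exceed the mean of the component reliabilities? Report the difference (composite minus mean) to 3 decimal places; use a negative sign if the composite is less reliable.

0.046

Var(sum) = 3 + 1.24 = 4.24; true-score variance = 2.53 + 1.24 = 3.77; composite reliability = 0.8892.
Mean component reliability = 0.8433.
Difference = 0.8892 − 0.8433 = 0.046.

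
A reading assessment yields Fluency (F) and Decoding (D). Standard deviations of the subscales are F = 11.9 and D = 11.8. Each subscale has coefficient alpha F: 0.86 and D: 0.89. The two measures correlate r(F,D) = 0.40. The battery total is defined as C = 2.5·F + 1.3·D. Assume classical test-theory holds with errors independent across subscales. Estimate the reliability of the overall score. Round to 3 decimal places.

Var(C) = 2.5²·11.9² + 1.3²·11.8² + 2·[3.25·11.9·11.8·0.40] = 1120.38 + 365.092 = 1485.47.
Because errors are independent across components, Cov(Tᵢ,Tⱼ) = Cov(Xᵢ,Xⱼ); the off-diagonal part of the true-score variance is the same as above.
True-score variance = [2.5²·11.9²·0.86 + 1.3²·11.8²·0.89] + 365.092 = 970.585 + 365.092 = 1335.68.
Reliability = 1335.68 / 1485.47 = 0.899.

0.899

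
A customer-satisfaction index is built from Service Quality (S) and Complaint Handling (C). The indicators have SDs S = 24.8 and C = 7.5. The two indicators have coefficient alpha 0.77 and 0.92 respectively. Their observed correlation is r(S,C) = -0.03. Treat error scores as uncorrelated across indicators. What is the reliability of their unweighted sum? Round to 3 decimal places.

0.779

Var(S+C) = 24.8² + 7.5² + 2·[24.8·7.5·(-0.03)] = 671.29 − 11.16 = 660.13.
With uncorrelated errors the cross-covariances are all true-score covariance, so they carry over unchanged; only the diagonal terms shrink to ρᵢσᵢ².
True-score variance = [24.8²·0.77 + 7.5²·0.92] − 11.16 = 525.331 − 11.16 = 514.171.
Reliability = 514.171 / 660.13 = 0.779.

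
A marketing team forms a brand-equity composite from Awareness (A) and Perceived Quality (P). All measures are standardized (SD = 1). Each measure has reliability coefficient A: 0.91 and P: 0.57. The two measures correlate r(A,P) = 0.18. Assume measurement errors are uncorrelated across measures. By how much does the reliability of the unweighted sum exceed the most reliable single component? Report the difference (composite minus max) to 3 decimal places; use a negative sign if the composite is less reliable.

-0.130

Var(sum) = 2 + 0.36 = 2.36; true-score variance = 1.48 + 0.36 = 1.84; composite reliability = 0.7797.
Max component reliability = 0.9100.
Difference = 0.7797 − 0.9100 = -0.130.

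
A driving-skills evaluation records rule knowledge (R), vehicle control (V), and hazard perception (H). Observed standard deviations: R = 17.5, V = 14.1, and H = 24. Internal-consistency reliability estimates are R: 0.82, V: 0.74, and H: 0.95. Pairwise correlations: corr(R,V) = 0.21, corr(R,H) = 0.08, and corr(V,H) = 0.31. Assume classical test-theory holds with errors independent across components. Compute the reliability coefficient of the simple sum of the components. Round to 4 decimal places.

Var(R+V+H) = 17.5² + 14.1² + 24² + 2·[17.5·14.1·0.21 + 17.5·24·0.08 + 14.1·24·0.31] = 1081.06 + 380.643 = 1461.7.
Under uncorrelated errors the observed covariances equal the true-score covariances, so only the own-variance terms attenuate.
True-score variance = [17.5²·0.82 + 14.1²·0.74 + 24²·0.95] + 380.643 = 945.444 + 380.643 = 1326.09.
Reliability = 1326.09 / 1461.7 = 0.9072.

0.9072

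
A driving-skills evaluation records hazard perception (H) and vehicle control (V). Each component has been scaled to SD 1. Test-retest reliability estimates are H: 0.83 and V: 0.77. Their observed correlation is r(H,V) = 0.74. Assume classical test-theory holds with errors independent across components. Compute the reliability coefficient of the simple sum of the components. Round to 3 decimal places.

Var(H+V) = 2 + 2·[0.74] = 2 + 1.48 = 3.48.
With uncorrelated errors the cross-covariances are all true-score covariance, so they carry over unchanged; only the diagonal terms shrink to ρᵢσᵢ².
True-score variance = [0.83 + 0.77] + 1.48 = 1.6 + 1.48 = 3.08.
Reliability = 3.08 / 3.48 = 0.885.

0.885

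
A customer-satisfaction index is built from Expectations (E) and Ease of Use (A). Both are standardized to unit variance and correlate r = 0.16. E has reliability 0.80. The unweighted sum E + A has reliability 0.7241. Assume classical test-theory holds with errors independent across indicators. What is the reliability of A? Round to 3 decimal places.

Var(E+A) = 2 + 2·0.16 = 2.320.
True-score variance = ρ_E + ρ_A + 2·0.16, so 0.7241 = (0.80 + ρ_A + 0.32) / 2.320.
ρ_A = 0.7241·2.320 − 0.80 − 0.32 = 0.560.

0.560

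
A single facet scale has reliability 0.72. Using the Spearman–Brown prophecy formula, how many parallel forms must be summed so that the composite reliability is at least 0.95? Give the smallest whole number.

k ≥ ρ*(1−ρ₁)/(ρ₁(1−ρ*)) = 0.95·0.28 / (0.72·0.05) = 7.389.
Smallest integer k = 8.

8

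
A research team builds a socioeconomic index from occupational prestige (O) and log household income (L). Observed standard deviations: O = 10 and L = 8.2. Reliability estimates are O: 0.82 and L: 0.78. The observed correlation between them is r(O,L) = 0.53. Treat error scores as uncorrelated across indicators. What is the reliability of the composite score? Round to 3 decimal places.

0.871

Var(O+L) = 10² + 8.2² + 2·[10·8.2·0.53] = 167.24 + 86.92 = 254.16.
Under uncorrelated errors the observed covariances equal the true-score covariances, so only the own-variance terms attenuate.
True-score variance = [10²·0.82 + 8.2²·0.78] + 86.92 = 134.447 + 86.92 = 221.367.
Reliability = 221.367 / 254.16 = 0.871.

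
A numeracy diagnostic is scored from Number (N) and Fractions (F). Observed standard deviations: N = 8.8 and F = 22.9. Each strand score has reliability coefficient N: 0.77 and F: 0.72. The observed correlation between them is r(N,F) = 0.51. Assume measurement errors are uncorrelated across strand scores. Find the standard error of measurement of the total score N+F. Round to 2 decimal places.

12.83

Var(total) = 601.85 + 205.55 = 807.4.
True-score variance = 437.204 + 205.55 = 642.754, so reliability = 0.7961.
Error variance = 807.4 − 642.754 = 164.646; SEM = √164.646 = 12.83.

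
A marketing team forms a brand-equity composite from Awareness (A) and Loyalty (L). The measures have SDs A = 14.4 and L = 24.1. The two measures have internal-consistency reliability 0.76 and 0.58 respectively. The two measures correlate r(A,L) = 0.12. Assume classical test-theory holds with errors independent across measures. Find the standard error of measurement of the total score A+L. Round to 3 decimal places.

17.138

Var(total) = 788.17 + 83.2896 = 871.46.
True-score variance = 494.463 + 83.2896 = 577.753, so reliability = 0.6630.
Error variance = 871.46 − 577.753 = 293.707; SEM = √293.707 = 17.138.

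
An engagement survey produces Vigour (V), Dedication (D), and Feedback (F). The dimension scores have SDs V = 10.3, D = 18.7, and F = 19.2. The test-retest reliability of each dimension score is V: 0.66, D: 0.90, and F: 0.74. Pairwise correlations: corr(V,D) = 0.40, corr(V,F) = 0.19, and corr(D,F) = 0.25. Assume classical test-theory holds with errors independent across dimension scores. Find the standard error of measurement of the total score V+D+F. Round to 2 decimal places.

12.92

Var(total) = 824.42 + 408.757 = 1233.18.
True-score variance = 657.534 + 408.757 = 1066.29, so reliability = 0.8647.
Error variance = 1233.18 − 1066.29 = 166.886; SEM = √166.886 = 12.92.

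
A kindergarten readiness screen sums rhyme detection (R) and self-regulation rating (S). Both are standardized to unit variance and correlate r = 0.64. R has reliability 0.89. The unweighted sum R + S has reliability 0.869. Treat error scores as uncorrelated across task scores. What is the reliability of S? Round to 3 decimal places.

0.680

Var(R+S) = 2 + 2·0.64 = 3.280.
True-score variance = ρ_R + ρ_S + 2·0.64, so 0.869 = (0.89 + ρ_S + 1.28) / 3.280.
ρ_S = 0.869·3.280 − 0.89 − 1.28 = 0.680.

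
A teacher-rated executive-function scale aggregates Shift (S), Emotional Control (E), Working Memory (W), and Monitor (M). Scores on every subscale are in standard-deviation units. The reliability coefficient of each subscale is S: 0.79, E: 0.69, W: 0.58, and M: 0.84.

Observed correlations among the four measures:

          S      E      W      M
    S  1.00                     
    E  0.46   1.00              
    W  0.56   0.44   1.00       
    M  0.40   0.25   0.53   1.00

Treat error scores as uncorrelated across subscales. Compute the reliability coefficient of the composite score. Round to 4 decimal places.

0.8815

Var(S+E+W+M) = 4 + 2·[0.46 + 0.56 + 0.40 + 0.44 + 0.25 + 0.53] = 4 + 5.28 = 9.28.
Under uncorrelated errors the observed covariances equal the true-score covariances, so only the own-variance terms attenuate.
True-score variance = [0.79 + 0.69 + 0.58 + 0.84] + 5.28 = 2.9 + 5.28 = 8.18.
Reliability = 8.18 / 9.28 = 0.8815.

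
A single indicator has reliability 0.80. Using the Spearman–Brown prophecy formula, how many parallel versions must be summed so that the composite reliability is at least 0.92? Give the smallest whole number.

3

k ≥ ρ*(1−ρ₁)/(ρ₁(1−ρ*)) = 0.92·0.20 / (0.80·0.08) = 2.875.
Smallest integer k = 3.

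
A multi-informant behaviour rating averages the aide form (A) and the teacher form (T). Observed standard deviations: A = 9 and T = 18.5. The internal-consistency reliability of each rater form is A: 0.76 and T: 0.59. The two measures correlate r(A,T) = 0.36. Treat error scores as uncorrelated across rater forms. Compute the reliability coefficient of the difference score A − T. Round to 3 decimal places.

0.473

Var(A−T) = 9² + 18.5² − 2·9·18.5·0.36 = 423.25 − 119.88 = 303.37.
Because errors are independent across components, Cov(Tᵢ,Tⱼ) = Cov(Xᵢ,Xⱼ); the off-diagonal part of the true-score variance is the same as above.
True-score variance = [9²·0.76 + 18.5²·0.59] − 119.88 = 263.487 − 119.88 = 143.607.
Reliability = 143.607 / 303.37 = 0.473.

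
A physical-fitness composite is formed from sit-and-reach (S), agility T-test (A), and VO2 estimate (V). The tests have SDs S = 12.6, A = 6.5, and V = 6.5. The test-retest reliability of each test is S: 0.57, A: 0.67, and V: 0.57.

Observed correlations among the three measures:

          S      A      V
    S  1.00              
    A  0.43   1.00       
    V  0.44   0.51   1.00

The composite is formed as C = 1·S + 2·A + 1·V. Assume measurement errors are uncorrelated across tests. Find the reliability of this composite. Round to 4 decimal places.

0.7875

Var(C) = 12.6² + 2²·6.5² + 6.5² + 2·[2·12.6·6.5·0.43 + 12.6·6.5·0.44 + 2·6.5·6.5·0.51] = 370.01 + 299.13 = 669.14.
Because errors are independent across components, Cov(Tᵢ,Tⱼ) = Cov(Xᵢ,Xⱼ); the off-diagonal part of the true-score variance is the same as above.
True-score variance = [12.6²·0.57 + 2²·6.5²·0.67 + 6.5²·0.57] + 299.13 = 227.806 + 299.13 = 526.936.
Reliability = 526.936 / 669.14 = 0.7875.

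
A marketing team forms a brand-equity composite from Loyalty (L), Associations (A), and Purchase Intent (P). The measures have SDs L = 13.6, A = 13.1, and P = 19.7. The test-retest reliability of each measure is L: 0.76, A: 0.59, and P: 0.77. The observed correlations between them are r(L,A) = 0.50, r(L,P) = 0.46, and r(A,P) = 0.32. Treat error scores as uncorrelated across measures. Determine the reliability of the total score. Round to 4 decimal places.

0.8471

Var(L+A+P) = 13.6² + 13.1² + 19.7² + 2·[13.6·13.1·0.50 + 13.6·19.7·0.46 + 13.1·19.7·0.32] = 744.66 + 589.811 = 1334.47.
Under uncorrelated errors the observed covariances equal the true-score covariances, so only the own-variance terms attenuate.
True-score variance = [13.6²·0.76 + 13.1²·0.59 + 19.7²·0.77] + 589.811 = 540.649 + 589.811 = 1130.46.
Reliability = 1130.46 / 1334.47 = 0.8471.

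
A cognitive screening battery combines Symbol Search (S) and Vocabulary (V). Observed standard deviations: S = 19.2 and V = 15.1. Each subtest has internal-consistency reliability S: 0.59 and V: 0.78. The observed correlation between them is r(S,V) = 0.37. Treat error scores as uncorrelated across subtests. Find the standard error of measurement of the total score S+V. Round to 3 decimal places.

14.188

Var(total) = 596.65 + 214.541 = 811.191.
True-score variance = 395.345 + 214.541 = 609.886, so reliability = 0.7518.
Error variance = 811.191 − 609.886 = 201.305; SEM = √201.305 = 14.188.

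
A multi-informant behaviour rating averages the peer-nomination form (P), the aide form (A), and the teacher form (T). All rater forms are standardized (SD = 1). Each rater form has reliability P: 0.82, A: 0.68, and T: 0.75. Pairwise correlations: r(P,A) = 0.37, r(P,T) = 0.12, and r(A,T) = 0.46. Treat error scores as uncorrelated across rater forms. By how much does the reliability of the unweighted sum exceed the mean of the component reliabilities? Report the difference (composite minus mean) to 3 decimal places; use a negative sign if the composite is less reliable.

0.097

Var(sum) = 3 + 1.9 = 4.9; true-score variance = 2.25 + 1.9 = 4.15; composite reliability = 0.8469.
Mean component reliability = 0.7500.
Difference = 0.8469 − 0.7500 = 0.097.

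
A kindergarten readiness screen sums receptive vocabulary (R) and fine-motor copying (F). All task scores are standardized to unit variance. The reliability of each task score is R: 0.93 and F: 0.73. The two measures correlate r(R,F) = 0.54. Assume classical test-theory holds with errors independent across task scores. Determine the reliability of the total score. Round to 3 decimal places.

0.890

Var(R+F) = 2 + 2·[0.54] = 2 + 1.08 = 3.08.
With uncorrelated errors the cross-covariances are all true-score covariance, so they carry over unchanged; only the diagonal terms shrink to ρᵢσᵢ².
True-score variance = [0.93 + 0.73] + 1.08 = 1.66 + 1.08 = 2.74.
Reliability = 2.74 / 3.08 = 0.890.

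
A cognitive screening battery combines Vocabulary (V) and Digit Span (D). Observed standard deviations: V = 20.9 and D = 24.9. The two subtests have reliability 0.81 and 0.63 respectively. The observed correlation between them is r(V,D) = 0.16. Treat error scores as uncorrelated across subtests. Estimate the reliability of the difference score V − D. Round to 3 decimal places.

0.649

Var(V−D) = 20.9² + 24.9² − 2·20.9·24.9·0.16 = 1056.82 − 166.531 = 890.289.
Because errors are independent across components, Cov(Tᵢ,Tⱼ) = Cov(Xᵢ,Xⱼ); the off-diagonal part of the true-score variance is the same as above.
True-score variance = [20.9²·0.81 + 24.9²·0.63] − 166.531 = 744.422 − 166.531 = 577.891.
Reliability = 577.891 / 890.289 = 0.649.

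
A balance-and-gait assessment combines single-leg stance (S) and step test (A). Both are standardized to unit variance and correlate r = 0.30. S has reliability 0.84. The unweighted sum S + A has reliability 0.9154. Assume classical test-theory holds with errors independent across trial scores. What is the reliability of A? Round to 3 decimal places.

Var(S+A) = 2 + 2·0.30 = 2.600.
True-score variance = ρ_S + ρ_A + 2·0.30, so 0.9154 = (0.84 + ρ_A + 0.60) / 2.600.
ρ_A = 0.9154·2.600 − 0.84 − 0.60 = 0.940.

0.940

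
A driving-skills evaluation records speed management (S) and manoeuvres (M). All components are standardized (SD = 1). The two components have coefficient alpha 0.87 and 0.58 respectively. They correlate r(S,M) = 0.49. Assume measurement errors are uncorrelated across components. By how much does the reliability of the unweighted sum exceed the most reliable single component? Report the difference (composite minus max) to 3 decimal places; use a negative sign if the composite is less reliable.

Var(sum) = 2 + 0.98 = 2.98; true-score variance = 1.45 + 0.98 = 2.43; composite reliability = 0.8154.
Max component reliability = 0.8700.
Difference = 0.8154 − 0.8700 = -0.055.

-0.055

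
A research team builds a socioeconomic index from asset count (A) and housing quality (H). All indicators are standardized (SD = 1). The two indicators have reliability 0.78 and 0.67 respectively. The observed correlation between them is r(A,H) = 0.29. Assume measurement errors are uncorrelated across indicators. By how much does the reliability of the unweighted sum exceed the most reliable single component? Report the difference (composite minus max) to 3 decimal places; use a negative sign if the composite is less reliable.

0.007

Var(sum) = 2 + 0.58 = 2.58; true-score variance = 1.45 + 0.58 = 2.03; composite reliability = 0.7868.
Max component reliability = 0.7800.
Difference = 0.7868 − 0.7800 = 0.007.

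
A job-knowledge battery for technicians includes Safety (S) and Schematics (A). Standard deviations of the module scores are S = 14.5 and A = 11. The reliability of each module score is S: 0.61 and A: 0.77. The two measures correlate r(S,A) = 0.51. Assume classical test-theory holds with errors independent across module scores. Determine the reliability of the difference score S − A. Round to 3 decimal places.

Var(S−A) = 14.5² + 11² − 2·14.5·11·0.51 = 331.25 − 162.69 = 168.56.
Under uncorrelated errors the observed covariances equal the true-score covariances, so only the own-variance terms attenuate.
True-score variance = [14.5²·0.61 + 11²·0.77] − 162.69 = 221.423 − 162.69 = 58.7325.
Reliability = 58.7325 / 168.56 = 0.348.

0.348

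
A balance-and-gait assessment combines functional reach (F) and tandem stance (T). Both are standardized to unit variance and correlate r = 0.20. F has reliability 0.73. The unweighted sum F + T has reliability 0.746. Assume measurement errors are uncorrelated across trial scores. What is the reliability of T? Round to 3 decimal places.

0.660

Var(F+T) = 2 + 2·0.20 = 2.400.
True-score variance = ρ_F + ρ_T + 2·0.20, so 0.746 = (0.73 + ρ_T + 0.40) / 2.400.
ρ_T = 0.746·2.400 − 0.73 − 0.40 = 0.660.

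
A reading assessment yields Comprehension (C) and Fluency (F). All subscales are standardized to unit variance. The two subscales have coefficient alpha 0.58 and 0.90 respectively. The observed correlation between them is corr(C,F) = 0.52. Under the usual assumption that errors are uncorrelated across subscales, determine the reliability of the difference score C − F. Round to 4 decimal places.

Var(C−F) = 1 + 1 − 2·0.52 = 2 − 1.04 = 0.96.
With uncorrelated errors the cross-covariances are all true-score covariance, so they carry over unchanged; only the diagonal terms shrink to ρᵢσᵢ².
True-score variance = [0.58 + 0.90] − 1.04 = 1.48 − 1.04 = 0.44.
Reliability = 0.44 / 0.96 = 0.4583.

0.4583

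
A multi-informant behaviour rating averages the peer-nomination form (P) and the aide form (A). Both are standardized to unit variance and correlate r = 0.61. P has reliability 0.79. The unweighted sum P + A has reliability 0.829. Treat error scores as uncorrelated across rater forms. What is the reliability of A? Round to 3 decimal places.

0.659

Var(P+A) = 2 + 2·0.61 = 3.220.
True-score variance = ρ_P + ρ_A + 2·0.61, so 0.829 = (0.79 + ρ_A + 1.22) / 3.220.
ρ_A = 0.829·3.220 − 0.79 − 1.22 = 0.659.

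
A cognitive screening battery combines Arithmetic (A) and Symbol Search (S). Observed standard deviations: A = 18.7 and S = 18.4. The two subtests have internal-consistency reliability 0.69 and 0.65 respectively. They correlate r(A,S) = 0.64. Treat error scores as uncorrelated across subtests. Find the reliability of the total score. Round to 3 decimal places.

0.799

Var(A+S) = 18.7² + 18.4² + 2·[18.7·18.4·0.64] = 688.25 + 440.422 = 1128.67.
Under uncorrelated errors the observed covariances equal the true-score covariances, so only the own-variance terms attenuate.
True-score variance = [18.7²·0.69 + 18.4²·0.65] + 440.422 = 461.35 + 440.422 = 901.772.
Reliability = 901.772 / 1128.67 = 0.799.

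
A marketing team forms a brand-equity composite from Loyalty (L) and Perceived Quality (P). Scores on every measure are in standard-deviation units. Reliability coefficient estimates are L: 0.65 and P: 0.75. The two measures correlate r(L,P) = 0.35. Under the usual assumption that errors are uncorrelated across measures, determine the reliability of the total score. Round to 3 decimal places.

0.778

Var(L+P) = 2 + 2·[0.35] = 2 + 0.7 = 2.7.
With uncorrelated errors the cross-covariances are all true-score covariance, so they carry over unchanged; only the diagonal terms shrink to ρᵢσᵢ².
True-score variance = [0.65 + 0.75] + 0.7 = 1.4 + 0.7 = 2.1.
Reliability = 2.1 / 2.7 = 0.778.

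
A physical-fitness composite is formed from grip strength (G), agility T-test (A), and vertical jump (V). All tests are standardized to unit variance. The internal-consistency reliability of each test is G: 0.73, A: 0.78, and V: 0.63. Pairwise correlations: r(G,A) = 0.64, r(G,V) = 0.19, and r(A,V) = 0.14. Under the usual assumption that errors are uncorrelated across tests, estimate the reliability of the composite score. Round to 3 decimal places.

Var(G+A+V) = 3 + 2·[0.64 + 0.19 + 0.14] = 3 + 1.94 = 4.94.
With uncorrelated errors the cross-covariances are all true-score covariance, so they carry over unchanged; only the diagonal terms shrink to ρᵢσᵢ².
True-score variance = [0.73 + 0.78 + 0.63] + 1.94 = 2.14 + 1.94 = 4.08.
Reliability = 4.08 / 4.94 = 0.826.

0.826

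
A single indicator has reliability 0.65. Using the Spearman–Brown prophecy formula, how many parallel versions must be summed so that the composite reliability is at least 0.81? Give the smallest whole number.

3

k ≥ ρ*(1−ρ₁)/(ρ₁(1−ρ*)) = 0.81·0.35 / (0.65·0.19) = 2.296.
Smallest integer k = 3.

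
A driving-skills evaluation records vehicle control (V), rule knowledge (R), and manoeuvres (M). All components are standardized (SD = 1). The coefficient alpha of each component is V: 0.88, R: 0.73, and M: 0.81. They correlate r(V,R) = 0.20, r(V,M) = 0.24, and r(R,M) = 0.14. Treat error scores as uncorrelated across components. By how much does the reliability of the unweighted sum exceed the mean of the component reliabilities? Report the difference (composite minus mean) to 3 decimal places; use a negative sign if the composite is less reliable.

Var(sum) = 3 + 1.16 = 4.16; true-score variance = 2.42 + 1.16 = 3.58; composite reliability = 0.8606.
Mean component reliability = 0.8067.
Difference = 0.8606 − 0.8067 = 0.054.

0.054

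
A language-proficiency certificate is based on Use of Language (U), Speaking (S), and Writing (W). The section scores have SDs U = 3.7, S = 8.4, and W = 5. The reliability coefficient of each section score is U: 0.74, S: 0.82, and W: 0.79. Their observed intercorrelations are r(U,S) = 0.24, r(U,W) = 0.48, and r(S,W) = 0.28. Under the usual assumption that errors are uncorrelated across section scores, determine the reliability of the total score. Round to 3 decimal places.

0.870

Var(U+S+W) = 3.7² + 8.4² + 5² + 2·[3.7·8.4·0.24 + 3.7·5·0.48 + 8.4·5·0.28] = 109.25 + 56.1984 = 165.448.
Because errors are independent across components, Cov(Tᵢ,Tⱼ) = Cov(Xᵢ,Xⱼ); the off-diagonal part of the true-score variance is the same as above.
True-score variance = [3.7²·0.74 + 8.4²·0.82 + 5²·0.79] + 56.1984 = 87.7398 + 56.1984 = 143.938.
Reliability = 143.938 / 165.448 = 0.870.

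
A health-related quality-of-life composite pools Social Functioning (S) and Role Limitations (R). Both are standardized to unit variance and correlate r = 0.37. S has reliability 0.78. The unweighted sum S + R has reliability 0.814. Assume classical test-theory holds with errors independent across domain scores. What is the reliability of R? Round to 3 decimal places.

0.710

Var(S+R) = 2 + 2·0.37 = 2.740.
True-score variance = ρ_S + ρ_R + 2·0.37, so 0.814 = (0.78 + ρ_R + 0.74) / 2.740.
ρ_R = 0.814·2.740 − 0.78 − 0.74 = 0.710.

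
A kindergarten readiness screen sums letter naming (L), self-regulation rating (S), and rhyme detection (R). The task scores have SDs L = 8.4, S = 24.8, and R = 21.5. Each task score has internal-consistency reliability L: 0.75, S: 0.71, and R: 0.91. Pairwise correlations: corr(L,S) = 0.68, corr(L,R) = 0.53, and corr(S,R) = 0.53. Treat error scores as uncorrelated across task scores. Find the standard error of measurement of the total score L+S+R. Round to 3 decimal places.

15.414

Var(total) = 1147.85 + 1039.94 = 2187.79.
True-score variance = 910.246 + 1039.94 = 1950.19, so reliability = 0.8914.
Error variance = 2187.79 − 1950.19 = 237.604; SEM = √237.604 = 15.414.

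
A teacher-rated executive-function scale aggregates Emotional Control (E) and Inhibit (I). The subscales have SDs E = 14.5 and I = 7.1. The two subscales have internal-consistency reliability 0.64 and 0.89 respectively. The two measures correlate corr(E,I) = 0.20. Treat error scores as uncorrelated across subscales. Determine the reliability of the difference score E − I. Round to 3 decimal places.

Var(E−I) = 14.5² + 7.1² − 2·14.5·7.1·0.20 = 260.66 − 41.18 = 219.48.
With uncorrelated errors the cross-covariances are all true-score covariance, so they carry over unchanged; only the diagonal terms shrink to ρᵢσᵢ².
True-score variance = [14.5²·0.64 + 7.1²·0.89] − 41.18 = 179.425 − 41.18 = 138.245.
Reliability = 138.245 / 219.48 = 0.630.

0.630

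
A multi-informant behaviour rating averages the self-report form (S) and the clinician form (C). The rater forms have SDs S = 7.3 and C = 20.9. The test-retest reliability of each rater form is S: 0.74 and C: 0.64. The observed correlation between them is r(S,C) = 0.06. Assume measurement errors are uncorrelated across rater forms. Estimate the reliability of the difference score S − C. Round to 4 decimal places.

0.6373

Var(S−C) = 7.3² + 20.9² − 2·7.3·20.9·0.06 = 490.1 − 18.3084 = 471.792.
Under uncorrelated errors the observed covariances equal the true-score covariances, so only the own-variance terms attenuate.
True-score variance = [7.3²·0.74 + 20.9²·0.64] − 18.3084 = 318.993 − 18.3084 = 300.685.
Reliability = 300.685 / 471.792 = 0.6373.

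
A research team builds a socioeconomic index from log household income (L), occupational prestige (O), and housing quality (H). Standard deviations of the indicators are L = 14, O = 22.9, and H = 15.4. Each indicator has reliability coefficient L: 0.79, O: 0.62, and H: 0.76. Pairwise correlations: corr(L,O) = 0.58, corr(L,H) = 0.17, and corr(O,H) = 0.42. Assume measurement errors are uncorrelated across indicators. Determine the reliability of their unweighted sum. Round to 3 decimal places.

Var(L+O+H) = 14² + 22.9² + 15.4² + 2·[14·22.9·0.58 + 14·15.4·0.17 + 22.9·15.4·0.42] = 957.57 + 741.434 = 1699.
Under uncorrelated errors the observed covariances equal the true-score covariances, so only the own-variance terms attenuate.
True-score variance = [14²·0.79 + 22.9²·0.62 + 15.4²·0.76] + 741.434 = 660.216 + 741.434 = 1401.65.
Reliability = 1401.65 / 1699 = 0.825.

0.825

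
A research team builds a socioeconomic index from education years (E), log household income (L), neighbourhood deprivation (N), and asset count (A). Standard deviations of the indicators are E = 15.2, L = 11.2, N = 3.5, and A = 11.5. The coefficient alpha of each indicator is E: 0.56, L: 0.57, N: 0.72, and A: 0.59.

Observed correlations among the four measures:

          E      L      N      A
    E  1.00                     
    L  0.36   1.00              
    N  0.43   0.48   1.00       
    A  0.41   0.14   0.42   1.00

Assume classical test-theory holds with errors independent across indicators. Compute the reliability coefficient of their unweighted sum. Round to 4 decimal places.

Var(E+L+N+A) = 15.2² + 11.2² + 3.5² + 11.5² + 2·[15.2·11.2·0.36 + 15.2·3.5·0.43 + 15.2·11.5·0.41 + 11.2·3.5·0.48 + 11.2·11.5·0.14 + 3.5·11.5·0.42] = 500.98 + 419.167 = 920.147.
Under uncorrelated errors the observed covariances equal the true-score covariances, so only the own-variance terms attenuate.
True-score variance = [15.2²·0.56 + 11.2²·0.57 + 3.5²·0.72 + 11.5²·0.59] + 419.167 = 287.731 + 419.167 = 706.898.
Reliability = 706.898 / 920.147 = 0.7682.

0.7682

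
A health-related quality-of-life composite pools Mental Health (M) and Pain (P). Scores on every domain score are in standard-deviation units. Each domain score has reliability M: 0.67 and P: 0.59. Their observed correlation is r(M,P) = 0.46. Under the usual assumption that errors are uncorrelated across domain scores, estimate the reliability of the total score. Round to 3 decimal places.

0.747

Var(M+P) = 2 + 2·[0.46] = 2 + 0.92 = 2.92.
Because errors are independent across components, Cov(Tᵢ,Tⱼ) = Cov(Xᵢ,Xⱼ); the off-diagonal part of the true-score variance is the same as above.
True-score variance = [0.67 + 0.59] + 0.92 = 1.26 + 0.92 = 2.18.
Reliability = 2.18 / 2.92 = 0.747.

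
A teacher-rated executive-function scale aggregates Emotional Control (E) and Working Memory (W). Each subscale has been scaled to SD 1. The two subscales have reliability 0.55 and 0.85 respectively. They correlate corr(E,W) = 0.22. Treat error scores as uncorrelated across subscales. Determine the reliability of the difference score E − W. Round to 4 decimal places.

Var(E−W) = 1 + 1 − 2·0.22 = 2 − 0.44 = 1.56.
Because errors are independent across components, Cov(Tᵢ,Tⱼ) = Cov(Xᵢ,Xⱼ); the off-diagonal part of the true-score variance is the same as above.
True-score variance = [0.55 + 0.85] − 0.44 = 1.4 − 0.44 = 0.96.
Reliability = 0.96 / 1.56 = 0.6154.

0.6154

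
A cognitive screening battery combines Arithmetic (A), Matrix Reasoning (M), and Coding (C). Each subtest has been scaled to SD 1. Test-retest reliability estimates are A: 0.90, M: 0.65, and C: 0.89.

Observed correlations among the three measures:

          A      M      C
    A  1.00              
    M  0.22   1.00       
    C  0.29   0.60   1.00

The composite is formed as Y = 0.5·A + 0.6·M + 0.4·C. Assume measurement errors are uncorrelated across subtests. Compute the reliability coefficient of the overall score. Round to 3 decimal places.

0.871

Var(Y) = 0.5² + 0.6² + 0.4² + 2·[0.3·0.22 + 0.2·0.29 + 0.24·0.60] = 0.77 + 0.536 = 1.306.
Under uncorrelated errors the observed covariances equal the true-score covariances, so only the own-variance terms attenuate.
True-score variance = [0.5²·0.90 + 0.6²·0.65 + 0.4²·0.89] + 0.536 = 0.6014 + 0.536 = 1.1374.
Reliability = 1.1374 / 1.306 = 0.871.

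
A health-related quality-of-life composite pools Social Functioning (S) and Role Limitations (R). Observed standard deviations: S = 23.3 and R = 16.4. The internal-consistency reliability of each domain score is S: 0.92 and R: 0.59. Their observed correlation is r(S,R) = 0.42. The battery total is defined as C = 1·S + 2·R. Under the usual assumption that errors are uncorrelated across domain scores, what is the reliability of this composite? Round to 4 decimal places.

0.7857

Var(C) = 23.3² + 2²·16.4² + 2·[2·23.3·16.4·0.42] = 1618.73 + 641.962 = 2260.69.
Under uncorrelated errors the observed covariances equal the true-score covariances, so only the own-variance terms attenuate.
True-score variance = [23.3²·0.92 + 2²·16.4²·0.59] + 641.962 = 1134.2 + 641.962 = 1776.17.
Reliability = 1776.17 / 2260.69 = 0.7857.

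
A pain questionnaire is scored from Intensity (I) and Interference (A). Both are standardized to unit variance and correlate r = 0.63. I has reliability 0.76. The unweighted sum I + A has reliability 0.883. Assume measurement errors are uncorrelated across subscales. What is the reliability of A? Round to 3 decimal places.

0.859

Var(I+A) = 2 + 2·0.63 = 3.260.
True-score variance = ρ_I + ρ_A + 2·0.63, so 0.883 = (0.76 + ρ_A + 1.26) / 3.260.
ρ_A = 0.883·3.260 − 0.76 − 1.26 = 0.859.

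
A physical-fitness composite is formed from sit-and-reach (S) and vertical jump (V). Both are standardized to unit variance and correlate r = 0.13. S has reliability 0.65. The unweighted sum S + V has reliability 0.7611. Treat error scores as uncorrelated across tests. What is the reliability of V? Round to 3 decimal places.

Var(S+V) = 2 + 2·0.13 = 2.260.
True-score variance = ρ_S + ρ_V + 2·0.13, so 0.7611 = (0.65 + ρ_V + 0.26) / 2.260.
ρ_V = 0.7611·2.260 − 0.65 − 0.26 = 0.810.

0.810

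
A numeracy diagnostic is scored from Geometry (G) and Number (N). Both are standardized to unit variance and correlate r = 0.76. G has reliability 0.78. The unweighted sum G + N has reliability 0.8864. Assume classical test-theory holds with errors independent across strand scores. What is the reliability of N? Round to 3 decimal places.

Var(G+N) = 2 + 2·0.76 = 3.520.
True-score variance = ρ_G + ρ_N + 2·0.76, so 0.8864 = (0.78 + ρ_N + 1.52) / 3.520.
ρ_N = 0.8864·3.520 − 0.78 − 1.52 = 0.820.

0.820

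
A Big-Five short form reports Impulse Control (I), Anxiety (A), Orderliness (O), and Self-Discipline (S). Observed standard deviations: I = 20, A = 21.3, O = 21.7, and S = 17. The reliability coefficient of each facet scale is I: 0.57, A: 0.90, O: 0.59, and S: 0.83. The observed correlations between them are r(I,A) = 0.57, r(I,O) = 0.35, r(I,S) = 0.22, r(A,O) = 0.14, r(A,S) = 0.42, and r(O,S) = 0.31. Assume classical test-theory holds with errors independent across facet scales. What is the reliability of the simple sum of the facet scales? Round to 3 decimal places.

Var(I+A+O+S) = 20² + 21.3² + 21.7² + 17² + 2·[20·21.3·0.57 + 20·21.7·0.35 + 20·17·0.22 + 21.3·21.7·0.14 + 21.3·17·0.42 + 21.7·17·0.31] = 1613.58 + 1601.34 = 3214.92.
Under uncorrelated errors the observed covariances equal the true-score covariances, so only the own-variance terms attenuate.
True-score variance = [20²·0.57 + 21.3²·0.90 + 21.7²·0.59 + 17²·0.83] + 1601.34 = 1154.02 + 1601.34 = 2755.36.
Reliability = 2755.36 / 3214.92 = 0.857.

0.857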